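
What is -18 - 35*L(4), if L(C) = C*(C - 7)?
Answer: 402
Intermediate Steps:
L(C) = C*(-7 + C)
-18 - 35*L(4) = -18 - 140*(-7 + 4) = -18 - 140*(-3) = -18 - 35*(-12) = -18 + 420 = 402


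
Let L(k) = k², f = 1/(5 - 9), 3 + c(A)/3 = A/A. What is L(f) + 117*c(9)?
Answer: -11231/16 ≈ -701.94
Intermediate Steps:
c(A) = -6 (c(A) = -9 + 3*(A/A) = -9 + 3*1 = -9 + 3 = -6)
f = -¼ (f = 1/(-4) = -¼ ≈ -0.25000)
L(f) + 117*c(9) = (-¼)² + 117*(-6) = 1/16 - 702 = -11231/16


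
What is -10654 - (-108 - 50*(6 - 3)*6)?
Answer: -9646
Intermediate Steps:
-10654 - (-108 - 50*(6 - 3)*6) = -10654 - (-108 - 150*6) = -10654 - (-108 - 50*18) = -10654 - (-108 - 900) = -10654 - 1*(-1008) = -10654 + 1008 = -9646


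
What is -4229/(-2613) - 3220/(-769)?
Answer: 11665961/2009397 ≈ 5.8057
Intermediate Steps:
-4229/(-2613) - 3220/(-769) = -4229*(-1/2613) - 3220*(-1/769) = 4229/2613 + 3220/769 = 11665961/2009397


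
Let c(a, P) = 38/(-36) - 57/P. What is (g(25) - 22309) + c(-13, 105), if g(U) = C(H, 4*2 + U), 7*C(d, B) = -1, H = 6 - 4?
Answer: -14055767/630 ≈ -22311.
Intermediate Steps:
H = 2
C(d, B) = -⅐ (C(d, B) = (⅐)*(-1) = -⅐)
g(U) = -⅐
c(a, P) = -19/18 - 57/P (c(a, P) = 38*(-1/36) - 57/P = -19/18 - 57/P)
(g(25) - 22309) + c(-13, 105) = (-⅐ - 22309) + (-19/18 - 57/105) = -156164/7 + (-19/18 - 57*1/105) = -156164/7 + (-19/18 - 19/35) = -156164/7 - 1007/630 = -14055767/630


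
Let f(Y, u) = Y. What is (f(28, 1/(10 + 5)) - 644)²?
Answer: 379456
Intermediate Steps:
(f(28, 1/(10 + 5)) - 644)² = (28 - 644)² = (-616)² = 379456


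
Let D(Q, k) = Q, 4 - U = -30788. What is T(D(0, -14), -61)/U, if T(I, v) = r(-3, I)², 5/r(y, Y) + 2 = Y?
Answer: 25/123168 ≈ 0.00020297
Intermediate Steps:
U = 30792 (U = 4 - 1*(-30788) = 4 + 30788 = 30792)
r(y, Y) = 5/(-2 + Y)
T(I, v) = 25/(-2 + I)² (T(I, v) = (5/(-2 + I))² = 25/(-2 + I)²)
T(D(0, -14), -61)/U = (25/(-2 + 0)²)/30792 = (25/(-2)²)*(1/30792) = (25*(¼))*(1/30792) = (25/4)*(1/30792) = 25/123168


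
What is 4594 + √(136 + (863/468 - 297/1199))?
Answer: 4594 + √9946012271/8502 ≈ 4605.7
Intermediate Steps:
4594 + √(136 + (863/468 - 297/1199)) = 4594 + √(136 + (863*(1/468) - 297*1/1199)) = 4594 + √(136 + (863/468 - 27/109)) = 4594 + √(136 + 81431/51012) = 4594 + √(7019063/51012) = 4594 + √9946012271/8502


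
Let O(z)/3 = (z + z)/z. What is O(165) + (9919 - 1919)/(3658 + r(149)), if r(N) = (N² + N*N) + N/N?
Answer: 296366/48061 ≈ 6.1665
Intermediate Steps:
r(N) = 1 + 2*N² (r(N) = (N² + N²) + 1 = 2*N² + 1 = 1 + 2*N²)
O(z) = 6 (O(z) = 3*((z + z)/z) = 3*((2*z)/z) = 3*2 = 6)
O(165) + (9919 - 1919)/(3658 + r(149)) = 6 + (9919 - 1919)/(3658 + (1 + 2*149²)) = 6 + 8000/(3658 + (1 + 2*22201)) = 6 + 8000/(3658 + (1 + 44402)) = 6 + 8000/(3658 + 44403) = 6 + 8000/48061 = 296366/48061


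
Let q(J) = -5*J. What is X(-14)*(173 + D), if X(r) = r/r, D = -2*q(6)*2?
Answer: 293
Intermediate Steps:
D = 120 (D = -(-10)*6*2 = -2*(-30)*2 = 60*2 = 120)
X(r) = 1
X(-14)*(173 + D) = 1*(173 + 120) = 1*293 = 293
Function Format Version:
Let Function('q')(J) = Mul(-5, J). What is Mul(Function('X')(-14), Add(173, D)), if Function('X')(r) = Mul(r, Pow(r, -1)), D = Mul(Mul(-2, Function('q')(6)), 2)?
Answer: 293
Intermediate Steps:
D = 120 (D = Mul(Mul(-2, Mul(-5, 6)), 2) = Mul(Mul(-2, -30), 2) = Mul(60, 2) = 120)
Function('X')(r) = 1
Mul(Function('X')(-14), Add(173, D)) = Mul(1, Add(173, 120)) = Mul(1, 293) = 293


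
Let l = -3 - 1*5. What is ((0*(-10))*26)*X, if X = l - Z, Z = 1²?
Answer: 0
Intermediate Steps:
l = -8 (l = -3 - 5 = -8)
Z = 1
X = -9 (X = -8 - 1*1 = -8 - 1 = -9)
((0*(-10))*26)*X = ((0*(-10))*26)*(-9) = (0*26)*(-9) = 0*(-9) = 0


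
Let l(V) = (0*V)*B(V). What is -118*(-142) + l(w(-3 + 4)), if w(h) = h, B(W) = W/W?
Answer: 16756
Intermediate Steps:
B(W) = 1
l(V) = 0 (l(V) = (0*V)*1 = 0*1 = 0)
-118*(-142) + l(w(-3 + 4)) = -118*(-142) + 0 = 16756 + 0 = 16756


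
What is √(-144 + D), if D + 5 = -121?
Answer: 3*I*√30 ≈ 16.432*I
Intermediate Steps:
D = -126 (D = -5 - 121 = -126)
√(-144 + D) = √(-144 - 126) = √(-270) = 3*I*√30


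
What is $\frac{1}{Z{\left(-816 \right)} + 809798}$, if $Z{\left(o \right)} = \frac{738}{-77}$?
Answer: $\frac{77}{62353708} \approx 1.2349 \cdot 10^{-6}$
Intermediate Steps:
$Z{\left(o \right)} = - \frac{738}{77}$ ($Z{\left(o \right)} = 738 \left(- \frac{1}{77}\right) = - \frac{738}{77}$)
$\frac{1}{Z{\left(-816 \right)} + 809798} = \frac{1}{- \frac{738}{77} + 809798} = \frac{1}{\frac{62353708}{77}} = \frac{77}{62353708}$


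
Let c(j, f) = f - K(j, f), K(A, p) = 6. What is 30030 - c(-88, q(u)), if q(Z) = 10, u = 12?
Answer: 30026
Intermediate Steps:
c(j, f) = -6 + f (c(j, f) = f - 1*6 = f - 6 = -6 + f)
30030 - c(-88, q(u)) = 30030 - (-6 + 10) = 30030 - 1*4 = 30030 - 4 = 30026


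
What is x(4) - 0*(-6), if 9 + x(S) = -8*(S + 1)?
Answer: -49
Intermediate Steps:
x(S) = -17 - 8*S (x(S) = -9 - 8*(S + 1) = -9 - 8*(1 + S) = -9 + (-8 - 8*S) = -17 - 8*S)
x(4) - 0*(-6) = (-17 - 8*4) - 0*(-6) = (-17 - 32) - 84*0 = -49 + 0 = -49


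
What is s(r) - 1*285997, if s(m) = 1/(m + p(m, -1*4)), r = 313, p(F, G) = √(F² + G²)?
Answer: -4576265/16 + √97985/16 ≈ -2.8600e+5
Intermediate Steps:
s(m) = 1/(m + √(16 + m²)) (s(m) = 1/(m + √(m² + (-1*4)²)) = 1/(m + √(m² + (-4)²)) = 1/(m + √(m² + 16)) = 1/(m + √(16 + m²)))
s(r) - 1*285997 = 1/(313 + √(16 + 313²)) - 1*285997 = 1/(313 + √(16 + 97969)) - 285997 = 1/(313 + √97985) - 285997 = -285997 + 1/(313 + √97985)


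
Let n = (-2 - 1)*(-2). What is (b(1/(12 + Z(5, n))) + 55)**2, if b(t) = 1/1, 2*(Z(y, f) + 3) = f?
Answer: 3136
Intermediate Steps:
n = 6 (n = -3*(-2) = 6)
Z(y, f) = -3 + f/2
b(t) = 1
(b(1/(12 + Z(5, n))) + 55)**2 = (1 + 55)**2 = 56**2 = 3136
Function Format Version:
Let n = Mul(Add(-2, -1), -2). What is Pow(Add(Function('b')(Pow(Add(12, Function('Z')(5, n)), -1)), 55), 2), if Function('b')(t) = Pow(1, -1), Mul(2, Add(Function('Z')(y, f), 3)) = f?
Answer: 3136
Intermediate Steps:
n = 6 (n = Mul(-3, -2) = 6)
Function('Z')(y, f) = Add(-3, Mul(Rational(1, 2), f))
Function('b')(t) = 1
Pow(Add(Function('b')(Pow(Add(12, Function('Z')(5, n)), -1)), 55), 2) = Pow(Add(1, 55), 2) = Pow(56, 2) = 3136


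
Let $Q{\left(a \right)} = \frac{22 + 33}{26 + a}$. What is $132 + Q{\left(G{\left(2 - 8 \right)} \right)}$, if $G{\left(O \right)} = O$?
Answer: $\frac{539}{4} \approx 134.75$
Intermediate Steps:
$Q{\left(a \right)} = \frac{55}{26 + a}$
$132 + Q{\left(G{\left(2 - 8 \right)} \right)} = 132 + \frac{55}{26 + \left(2 - 8\right)} = 132 + \frac{55}{26 - 6} = 132 + \frac{55}{20} = 132 + 55 \cdot \frac{1}{20} = 132 + \frac{11}{4} = \frac{539}{4}$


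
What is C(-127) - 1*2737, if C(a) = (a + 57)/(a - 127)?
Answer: -347564/127 ≈ -2736.7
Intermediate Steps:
C(a) = (57 + a)/(-127 + a)
C(-127) - 1*2737 = (57 - 127)/(-127 - 127) - 1*2737 = -70/(-254) - 2737 = -1/254*(-70) - 2737 = 35/127 - 2737 = -347564/127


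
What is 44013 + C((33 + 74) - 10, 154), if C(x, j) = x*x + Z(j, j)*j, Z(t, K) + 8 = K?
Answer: 75906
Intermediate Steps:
Z(t, K) = -8 + K
C(x, j) = x² + j*(-8 + j) (C(x, j) = x*x + (-8 + j)*j = x² + j*(-8 + j))
44013 + C((33 + 74) - 10, 154) = 44013 + (((33 + 74) - 10)² + 154*(-8 + 154)) = 44013 + ((107 - 10)² + 154*146) = 44013 + (97² + 22484) = 44013 + (9409 + 22484) = 44013 + 31893 = 75906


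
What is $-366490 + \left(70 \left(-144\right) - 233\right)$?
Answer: $-376803$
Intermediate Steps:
$-366490 + \left(70 \left(-144\right) - 233\right) = -366490 - 10313 = -376803$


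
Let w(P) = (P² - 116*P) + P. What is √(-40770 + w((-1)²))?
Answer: 2*I*√10221 ≈ 202.2*I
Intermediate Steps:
w(P) = P² - 115*P
√(-40770 + w((-1)²)) = √(-40770 + (-1)²*(-115 + (-1)²)) = √(-40770 + 1*(-115 + 1)) = √(-40770 + 1*(-114)) = √(-40770 - 114) = √(-40884) = 2*I*√10221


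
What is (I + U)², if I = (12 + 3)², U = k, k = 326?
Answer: 303601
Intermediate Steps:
U = 326
I = 225 (I = 15² = 225)
(I + U)² = (225 + 326)² = 551² = 303601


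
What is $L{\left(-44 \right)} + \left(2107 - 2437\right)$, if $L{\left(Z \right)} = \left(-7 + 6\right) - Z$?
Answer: $-287$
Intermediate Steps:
$L{\left(Z \right)} = -1 - Z$
$L{\left(-44 \right)} + \left(2107 - 2437\right) = \left(-1 - -44\right) + \left(2107 - 2437\right) = \left(-1 + 44\right) - 330 = 43 - 330 = -287$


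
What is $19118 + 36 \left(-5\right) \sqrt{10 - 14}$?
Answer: $19118 - 360 i \approx 19118.0 - 360.0 i$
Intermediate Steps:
$19118 + 36 \left(-5\right) \sqrt{10 - 14} = 19118 - 180 \sqrt{-4} = 19118 - 180 \cdot 2 i = 19118 - 360 i$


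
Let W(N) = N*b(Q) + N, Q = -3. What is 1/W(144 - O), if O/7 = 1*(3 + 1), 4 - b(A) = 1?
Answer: 1/464 ≈ 0.0021552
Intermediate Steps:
b(A) = 3 (b(A) = 4 - 1*1 = 4 - 1 = 3)
O = 28 (O = 7*(1*(3 + 1)) = 7*(1*4) = 7*4 = 28)
W(N) = 4*N (W(N) = N*3 + N = 3*N + N = 4*N)
1/W(144 - O) = 1/(4*(144 - 1*28)) = 1/(4*(144 - 28)) = 1/(4*116) = 1/464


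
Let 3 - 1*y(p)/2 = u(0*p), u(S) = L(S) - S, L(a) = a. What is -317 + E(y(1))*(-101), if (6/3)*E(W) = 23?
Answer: -2957/2 ≈ -1478.5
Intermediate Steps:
u(S) = 0 (u(S) = S - S = 0)
y(p) = 6 (y(p) = 6 - 2*0 = 6 + 0 = 6)
E(W) = 23/2 (E(W) = (1/2)*23 = 23/2)
-317 + E(y(1))*(-101) = -317 + (23/2)*(-101) = -317 - 2323/2 = -2957/2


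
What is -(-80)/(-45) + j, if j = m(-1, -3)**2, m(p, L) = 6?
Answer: 308/9 ≈ 34.222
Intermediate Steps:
j = 36 (j = 6**2 = 36)
-(-80)/(-45) + j = -(-80)/(-45) + 36 = -(-80)*(-1)/45 + 36 = -20*4/45 + 36 = -16/9 + 36 = 308/9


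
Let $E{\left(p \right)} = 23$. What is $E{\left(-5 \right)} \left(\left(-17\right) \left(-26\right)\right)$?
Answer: $10166$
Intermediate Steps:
$E{\left(-5 \right)} \left(\left(-17\right) \left(-26\right)\right) = 23 \left(\left(-17\right) \left(-26\right)\right) = 23 \cdot 442 = 10166$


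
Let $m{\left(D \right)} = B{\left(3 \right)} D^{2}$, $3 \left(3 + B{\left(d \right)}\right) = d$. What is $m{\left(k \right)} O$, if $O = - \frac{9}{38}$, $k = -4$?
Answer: $\frac{144}{19} \approx 7.5789$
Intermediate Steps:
$B{\left(d \right)} = -3 + \frac{d}{3}$
$m{\left(D \right)} = - 2 D^{2}$ ($m{\left(D \right)} = \left(-3 + \frac{1}{3} \cdot 3\right) D^{2} = \left(-3 + 1\right) D^{2} = - 2 D^{2}$)
$O = - \frac{9}{38}$ ($O = \left(-9\right) \frac{1}{38} = - \frac{9}{38} \approx -0.23684$)
$m{\left(k \right)} O = - 2 \left(-4\right)^{2} \left(- \frac{9}{38}\right) = \left(-2\right) 16 \left(- \frac{9}{38}\right) = \left(-32\right) \left(- \frac{9}{38}\right) = \frac{144}{19}$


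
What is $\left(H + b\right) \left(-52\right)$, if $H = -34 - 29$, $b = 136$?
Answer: $-3796$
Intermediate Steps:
$H = -63$ ($H = -34 - 29 = -63$)
$\left(H + b\right) \left(-52\right) = \left(-63 + 136\right) \left(-52\right) = 73 \left(-52\right) = -3796$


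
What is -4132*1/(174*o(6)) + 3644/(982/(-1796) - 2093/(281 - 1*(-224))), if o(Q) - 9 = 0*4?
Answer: -44769537946/57441663 ≈ -779.39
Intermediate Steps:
o(Q) = 9 (o(Q) = 9 + 0*4 = 9 + 0 = 9)
-4132*1/(174*o(6)) + 3644/(982/(-1796) - 2093/(281 - 1*(-224))) = -4132/(9*174) + 3644/(982/(-1796) - 2093/(281 - 1*(-224))) = -4132/1566 + 3644/(982*(-1/1796) - 2093/(281 + 224)) = -4132*1/1566 + 3644/(-491/898 - 2093/505) = -2066/783 + 3644/(-491/898 - 2093*1/505) = -2066/783 + 3644/(-491/898 - 2093/505) = -2066/783 + 3644/(-2127469/453490) = -2066/783 + 3644*(-453490/2127469) = -2066/783 - 1652517560/2127469 = -44769537946/57441663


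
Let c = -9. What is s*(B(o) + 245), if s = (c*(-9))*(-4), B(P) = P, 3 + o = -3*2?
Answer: -76464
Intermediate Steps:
o = -9 (o = -3 - 3*2 = -3 - 6 = -9)
s = -324 (s = -9*(-9)*(-4) = 81*(-4) = -324)
s*(B(o) + 245) = -324*(-9 + 245) = -324*236 = -76464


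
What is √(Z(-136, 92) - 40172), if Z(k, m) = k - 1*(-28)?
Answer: 2*I*√10070 ≈ 200.7*I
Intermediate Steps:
Z(k, m) = 28 + k (Z(k, m) = k + 28 = 28 + k)
√(Z(-136, 92) - 40172) = √((28 - 136) - 40172) = √(-108 - 40172) = √(-40280) = 2*I*√10070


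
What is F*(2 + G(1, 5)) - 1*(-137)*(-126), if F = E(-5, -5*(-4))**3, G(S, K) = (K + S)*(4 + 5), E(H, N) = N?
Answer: 430738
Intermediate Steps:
G(S, K) = 9*K + 9*S (G(S, K) = (K + S)*9 = 9*K + 9*S)
F = 8000 (F = (-5*(-4))**3 = 20**3 = 8000)
F*(2 + G(1, 5)) - 1*(-137)*(-126) = 8000*(2 + (9*5 + 9*1)) - 1*(-137)*(-126) = 8000*(2 + (45 + 9)) + 137*(-126) = 8000*(2 + 54) - 17262 = 8000*56 - 17262 = 448000 - 17262 = 430738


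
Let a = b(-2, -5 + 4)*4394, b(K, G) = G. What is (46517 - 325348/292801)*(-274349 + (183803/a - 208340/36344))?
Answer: -3391037990631382821914/265676208161 ≈ -1.2764e+10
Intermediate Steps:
a = -4394 (a = (-5 + 4)*4394 = -1*4394 = -4394)
(46517 - 325348/292801)*(-274349 + (183803/a - 208340/36344)) = (46517 - 325348/292801)*(-274349 + (183803/(-4394) - 208340/36344)) = (46517 - 325348*1/292801)*(-274349 + (183803*(-1/4394) - 208340*1/36344)) = (46517 - 325348/292801)*(-274349 + (-183803/4394 - 4735/826)) = 13619898769*(-274349 - 43156717/907361)/292801 = (13619898769/292801)*(-248976739706/907361) = -3391037990631382821914/265676208161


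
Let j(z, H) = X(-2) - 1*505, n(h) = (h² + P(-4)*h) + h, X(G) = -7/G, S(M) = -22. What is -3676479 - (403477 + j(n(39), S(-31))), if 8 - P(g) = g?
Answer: -8158909/2 ≈ -4.0795e+6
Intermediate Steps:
P(g) = 8 - g
n(h) = h² + 13*h (n(h) = (h² + (8 - 1*(-4))*h) + h = (h² + (8 + 4)*h) + h = (h² + 12*h) + h = h² + 13*h)
j(z, H) = -1003/2 (j(z, H) = -7/(-2) - 1*505 = -7*(-½) - 505 = 7/2 - 505 = -1003/2)
-3676479 - (403477 + j(n(39), S(-31))) = -3676479 - (403477 - 1003/2) = -3676479 - 1*805951/2 = -3676479 - 805951/2 = -8158909/2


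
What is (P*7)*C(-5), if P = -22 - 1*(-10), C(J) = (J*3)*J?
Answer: -6300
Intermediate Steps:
C(J) = 3*J² (C(J) = (3*J)*J = 3*J²)
P = -12 (P = -22 + 10 = -12)
(P*7)*C(-5) = (-12*7)*(3*(-5)²) = -252*25 = -84*75 = -6300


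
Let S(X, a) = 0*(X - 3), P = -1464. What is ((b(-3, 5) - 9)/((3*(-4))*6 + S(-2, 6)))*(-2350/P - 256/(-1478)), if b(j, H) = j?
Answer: 962021/3245688 ≈ 0.29640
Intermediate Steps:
S(X, a) = 0 (S(X, a) = 0*(-3 + X) = 0)
((b(-3, 5) - 9)/((3*(-4))*6 + S(-2, 6)))*(-2350/P - 256/(-1478)) = ((-3 - 9)/((3*(-4))*6 + 0))*(-2350/(-1464) - 256/(-1478)) = (-12/(-12*6 + 0))*(-2350*(-1/1464) - 256*(-1/1478)) = (-12/(-72 + 0))*(1175/732 + 128/739) = -12/(-72)*(962021/540948) = -12*(-1/72)*(962021/540948) = (1/6)*(962021/540948) = 962021/3245688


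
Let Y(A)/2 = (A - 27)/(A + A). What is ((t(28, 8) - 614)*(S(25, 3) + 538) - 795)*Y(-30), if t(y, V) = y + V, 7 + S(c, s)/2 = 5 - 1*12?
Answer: -1123185/2 ≈ -5.6159e+5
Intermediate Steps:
S(c, s) = -28 (S(c, s) = -14 + 2*(5 - 1*12) = -14 + 2*(5 - 12) = -14 + 2*(-7) = -14 - 14 = -28)
t(y, V) = V + y
Y(A) = (-27 + A)/A (Y(A) = 2*((A - 27)/(A + A)) = 2*((-27 + A)/((2*A))) = 2*((-27 + A)*(1/(2*A))) = 2*((-27 + A)/(2*A)) = (-27 + A)/A)
((t(28, 8) - 614)*(S(25, 3) + 538) - 795)*Y(-30) = (((8 + 28) - 614)*(-28 + 538) - 795)*((-27 - 30)/(-30)) = ((36 - 614)*510 - 795)*(-1/30*(-57)) = (-578*510 - 795)*(19/10) = (-294780 - 795)*(19/10) = -295575*19/10 = -1123185/2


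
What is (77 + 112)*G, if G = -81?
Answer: -15309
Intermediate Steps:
(77 + 112)*G = (77 + 112)*(-81) = 189*(-81) = -15309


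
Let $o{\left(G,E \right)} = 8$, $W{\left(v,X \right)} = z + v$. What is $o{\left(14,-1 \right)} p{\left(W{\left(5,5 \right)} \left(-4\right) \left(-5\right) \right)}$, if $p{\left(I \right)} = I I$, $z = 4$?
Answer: $259200$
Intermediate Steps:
$W{\left(v,X \right)} = 4 + v$
$p{\left(I \right)} = I^{2}$
$o{\left(14,-1 \right)} p{\left(W{\left(5,5 \right)} \left(-4\right) \left(-5\right) \right)} = 8 \left(\left(4 + 5\right) \left(-4\right) \left(-5\right)\right)^{2} = 8 \left(9 \left(-4\right) \left(-5\right)\right)^{2} = 8 \left(\left(-36\right) \left(-5\right)\right)^{2} = 8 \cdot 180^{2} = 8 \cdot 32400 = 259200$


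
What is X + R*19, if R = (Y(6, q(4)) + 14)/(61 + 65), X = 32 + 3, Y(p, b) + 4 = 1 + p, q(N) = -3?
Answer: 4733/126 ≈ 37.563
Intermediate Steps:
Y(p, b) = -3 + p (Y(p, b) = -4 + (1 + p) = -3 + p)
X = 35
R = 17/126 (R = ((-3 + 6) + 14)/(61 + 65) = (3 + 14)/126 = 17*(1/126) = 17/126 ≈ 0.13492)
X + R*19 = 35 + (17/126)*19 = 35 + 323/126 = 4733/126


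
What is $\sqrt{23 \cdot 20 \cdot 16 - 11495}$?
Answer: $i \sqrt{4135} \approx 64.304 i$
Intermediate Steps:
$\sqrt{23 \cdot 20 \cdot 16 - 11495} = \sqrt{460 \cdot 16 - 11495} = \sqrt{7360 - 11495} = \sqrt{-4135} = i \sqrt{4135}$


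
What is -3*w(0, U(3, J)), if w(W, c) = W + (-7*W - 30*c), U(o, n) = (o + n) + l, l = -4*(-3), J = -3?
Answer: 1080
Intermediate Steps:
l = 12
U(o, n) = 12 + n + o (U(o, n) = (o + n) + 12 = (n + o) + 12 = 12 + n + o)
w(W, c) = -30*c - 6*W (w(W, c) = W + (-30*c - 7*W) = -30*c - 6*W)
-3*w(0, U(3, J)) = -3*(-30*(12 - 3 + 3) - 6*0) = -3*(-30*12 + 0) = -3*(-360 + 0) = -3*(-360) = 1080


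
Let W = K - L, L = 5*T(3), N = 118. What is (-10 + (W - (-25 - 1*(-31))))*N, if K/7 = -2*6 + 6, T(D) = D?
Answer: -8614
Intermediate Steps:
K = -42 (K = 7*(-2*6 + 6) = 7*(-12 + 6) = 7*(-6) = -42)
L = 15 (L = 5*3 = 15)
W = -57 (W = -42 - 1*15 = -42 - 15 = -57)
(-10 + (W - (-25 - 1*(-31))))*N = (-10 + (-57 - (-25 - 1*(-31))))*118 = (-10 + (-57 - (-25 + 31)))*118 = (-10 + (-57 - 1*6))*118 = (-10 + (-57 - 6))*118 = (-10 - 63)*118 = -73*118 = -8614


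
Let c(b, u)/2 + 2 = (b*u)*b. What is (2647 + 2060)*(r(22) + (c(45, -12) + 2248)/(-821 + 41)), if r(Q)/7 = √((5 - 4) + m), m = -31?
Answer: 18183141/65 + 32949*I*√30 ≈ 2.7974e+5 + 1.8047e+5*I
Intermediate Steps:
c(b, u) = -4 + 2*u*b² (c(b, u) = -4 + 2*((b*u)*b) = -4 + 2*(u*b²) = -4 + 2*u*b²)
r(Q) = 7*I*√30 (r(Q) = 7*√((5 - 4) - 31) = 7*√(1 - 31) = 7*√(-30) = 7*(I*√30) = 7*I*√30)
(2647 + 2060)*(r(22) + (c(45, -12) + 2248)/(-821 + 41)) = (2647 + 2060)*(7*I*√30 + ((-4 + 2*(-12)*45²) + 2248)/(-821 + 41)) = 4707*(7*I*√30 + ((-4 + 2*(-12)*2025) + 2248)/(-780)) = 4707*(7*I*√30 + ((-4 - 48600) + 2248)*(-1/780)) = 4707*(7*I*√30 + (-48604 + 2248)*(-1/780)) = 4707*(7*I*√30 - 46356*(-1/780)) = 4707*(7*I*√30 + 3863/65) = 4707*(3863/65 + 7*I*√30) = 18183141/65 + 32949*I*√30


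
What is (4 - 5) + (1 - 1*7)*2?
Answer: -13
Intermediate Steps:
(4 - 5) + (1 - 1*7)*2 = -1 + (1 - 7)*2 = -1 - 6*2 = -1 - 12 = -13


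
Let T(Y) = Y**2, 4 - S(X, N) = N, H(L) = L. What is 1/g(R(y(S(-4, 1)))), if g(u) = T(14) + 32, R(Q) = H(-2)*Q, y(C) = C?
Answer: 1/228 ≈ 0.0043860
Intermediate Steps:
S(X, N) = 4 - N
R(Q) = -2*Q
g(u) = 228 (g(u) = 14**2 + 32 = 196 + 32 = 228)
1/g(R(y(S(-4, 1)))) = 1/228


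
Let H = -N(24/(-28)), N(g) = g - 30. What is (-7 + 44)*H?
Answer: 7992/7 ≈ 1141.7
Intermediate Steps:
N(g) = -30 + g
H = 216/7 (H = -(-30 + 24/(-28)) = -(-30 + 24*(-1/28)) = -(-30 - 6/7) = -1*(-216/7) = 216/7 ≈ 30.857)
(-7 + 44)*H = (-7 + 44)*(216/7) = 37*(216/7) = 7992/7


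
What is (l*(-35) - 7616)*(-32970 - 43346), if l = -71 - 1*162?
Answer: -41134324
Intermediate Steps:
l = -233 (l = -71 - 162 = -233)
(l*(-35) - 7616)*(-32970 - 43346) = (-233*(-35) - 7616)*(-32970 - 43346) = (8155 - 7616)*(-76316) = 539*(-76316) = -41134324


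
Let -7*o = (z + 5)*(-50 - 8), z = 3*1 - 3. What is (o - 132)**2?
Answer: 401956/49 ≈ 8203.2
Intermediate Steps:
z = 0 (z = 3 - 3 = 0)
o = 290/7 (o = -(0 + 5)*(-50 - 8)/7 = -5*(-58)/7 = -1/7*(-290) = 290/7 ≈ 41.429)
(o - 132)**2 = (290/7 - 132)**2 = (-634/7)**2 = 401956/49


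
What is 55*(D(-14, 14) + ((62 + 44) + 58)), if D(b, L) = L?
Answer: 9790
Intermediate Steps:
55*(D(-14, 14) + ((62 + 44) + 58)) = 55*(14 + ((62 + 44) + 58)) = 55*(14 + (106 + 58)) = 55*(14 + 164) = 55*178 = 9790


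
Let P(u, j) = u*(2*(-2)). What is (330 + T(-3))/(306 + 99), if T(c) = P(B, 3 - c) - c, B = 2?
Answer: 65/81 ≈ 0.80247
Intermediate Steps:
P(u, j) = -4*u (P(u, j) = u*(-4) = -4*u)
T(c) = -8 - c (T(c) = -4*2 - c = -8 - c)
(330 + T(-3))/(306 + 99) = (330 + (-8 - 1*(-3)))/(306 + 99) = (330 + (-8 + 3))/405 = (330 - 5)*(1/405) = 325*(1/405) = 65/81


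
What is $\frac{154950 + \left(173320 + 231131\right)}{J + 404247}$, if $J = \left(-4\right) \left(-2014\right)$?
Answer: $\frac{559401}{412303} \approx 1.3568$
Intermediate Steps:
$J = 8056$
$\frac{154950 + \left(173320 + 231131\right)}{J + 404247} = \frac{154950 + \left(173320 + 231131\right)}{8056 + 404247} = \frac{154950 + 404451}{412303} = 559401 \cdot \frac{1}{412303} = \frac{559401}{412303}$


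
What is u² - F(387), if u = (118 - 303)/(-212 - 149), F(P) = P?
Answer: -50400002/130321 ≈ -386.74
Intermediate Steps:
u = 185/361 (u = -185/(-361) = -185*(-1/361) = 185/361 ≈ 0.51247)
u² - F(387) = (185/361)² - 1*387 = 34225/130321 - 387 = -50400002/130321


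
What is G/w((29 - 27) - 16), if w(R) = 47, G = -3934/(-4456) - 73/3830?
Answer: 3685483/200531140 ≈ 0.018379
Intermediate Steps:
G = 3685483/4266620 (G = -3934*(-1/4456) - 73*1/3830 = 1967/2228 - 73/3830 = 3685483/4266620 ≈ 0.86379)
G/w((29 - 27) - 16) = (3685483/4266620)/47 = (3685483/4266620)*(1/47) = 3685483/200531140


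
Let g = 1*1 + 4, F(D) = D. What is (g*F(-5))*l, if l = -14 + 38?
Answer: -600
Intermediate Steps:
g = 5 (g = 1 + 4 = 5)
l = 24
(g*F(-5))*l = (5*(-5))*24 = -25*24 = -600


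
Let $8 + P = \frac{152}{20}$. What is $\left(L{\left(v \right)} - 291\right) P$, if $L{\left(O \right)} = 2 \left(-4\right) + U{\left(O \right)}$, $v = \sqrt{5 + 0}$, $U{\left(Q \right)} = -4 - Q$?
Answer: $\frac{606}{5} + \frac{2 \sqrt{5}}{5} \approx 122.09$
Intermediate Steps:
$v = \sqrt{5} \approx 2.2361$
$P = - \frac{2}{5}$ ($P = -8 + \frac{152}{20} = -8 + 152 \cdot \frac{1}{20} = -8 + \frac{38}{5} = - \frac{2}{5} \approx -0.4$)
$L{\left(O \right)} = -12 - O$ ($L{\left(O \right)} = 2 \left(-4\right) - \left(4 + O\right) = -8 - \left(4 + O\right) = -12 - O$)
$\left(L{\left(v \right)} - 291\right) P = \left(\left(-12 - \sqrt{5}\right) - 291\right) \left(- \frac{2}{5}\right) = \left(-303 - \sqrt{5}\right) \left(- \frac{2}{5}\right) = \frac{606}{5} + \frac{2 \sqrt{5}}{5}$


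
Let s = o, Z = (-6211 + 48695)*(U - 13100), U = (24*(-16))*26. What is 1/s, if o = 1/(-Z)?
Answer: 980700656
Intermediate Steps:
U = -9984 (U = -384*26 = -9984)
Z = -980700656 (Z = (-6211 + 48695)*(-9984 - 13100) = 42484*(-23084) = -980700656)
o = 1/980700656 (o = 1/(-1*(-980700656)) = 1/980700656 ≈ 1.0197e-9)
s = 1/980700656 ≈ 1.0197e-9
1/s = 1/(1/980700656) = 980700656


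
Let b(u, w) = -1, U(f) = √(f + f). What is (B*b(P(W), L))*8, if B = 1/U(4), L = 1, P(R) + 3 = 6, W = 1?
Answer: -2*√2 ≈ -2.8284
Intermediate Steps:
P(R) = 3 (P(R) = -3 + 6 = 3)
U(f) = √2*√f (U(f) = √(2*f) = √2*√f)
B = √2/4 (B = 1/(√2*√4) = 1/(√2*2) = 1/(2*√2) = √2/4 ≈ 0.35355)
(B*b(P(W), L))*8 = ((√2/4)*(-1))*8 = -√2/4*8 = -2*√2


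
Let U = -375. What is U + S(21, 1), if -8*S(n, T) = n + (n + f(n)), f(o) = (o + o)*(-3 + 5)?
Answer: -1563/4 ≈ -390.75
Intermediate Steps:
f(o) = 4*o (f(o) = (2*o)*2 = 4*o)
S(n, T) = -3*n/4 (S(n, T) = -(n + (n + 4*n))/8 = -(n + 5*n)/8 = -3*n/4)
U + S(21, 1) = -375 - ¾*21 = -375 - 63/4 = -1563/4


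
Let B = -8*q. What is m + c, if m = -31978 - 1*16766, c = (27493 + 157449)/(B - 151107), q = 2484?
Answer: -8334385318/170979 ≈ -48745.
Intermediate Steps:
B = -19872 (B = -8*2484 = -19872)
c = -184942/170979 (c = (27493 + 157449)/(-19872 - 151107) = 184942/(-170979) = 184942*(-1/170979) = -184942/170979 ≈ -1.0817)
m = -48744 (m = -31978 - 16766 = -48744)
m + c = -48744 - 184942/170979 = -8334385318/170979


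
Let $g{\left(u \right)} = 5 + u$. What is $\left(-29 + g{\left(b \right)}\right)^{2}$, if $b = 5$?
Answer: $361$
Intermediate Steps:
$\left(-29 + g{\left(b \right)}\right)^{2} = \left(-29 + \left(5 + 5\right)\right)^{2} = \left(-29 + 10\right)^{2} = \left(-19\right)^{2} = 361$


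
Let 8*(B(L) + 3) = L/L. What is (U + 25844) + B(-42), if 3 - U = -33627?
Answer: 475769/8 ≈ 59471.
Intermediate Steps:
U = 33630 (U = 3 - 1*(-33627) = 3 + 33627 = 33630)
B(L) = -23/8 (B(L) = -3 + (L/L)/8 = -3 + (⅛)*1 = -3 + ⅛ = -23/8)
(U + 25844) + B(-42) = (33630 + 25844) - 23/8 = 59474 - 23/8 = 475769/8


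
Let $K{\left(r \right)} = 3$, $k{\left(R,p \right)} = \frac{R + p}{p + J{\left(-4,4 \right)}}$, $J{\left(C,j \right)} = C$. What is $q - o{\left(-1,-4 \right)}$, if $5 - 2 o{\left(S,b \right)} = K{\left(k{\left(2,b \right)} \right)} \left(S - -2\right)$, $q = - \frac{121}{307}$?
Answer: $- \frac{428}{307} \approx -1.3941$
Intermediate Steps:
$k{\left(R,p \right)} = \frac{R + p}{-4 + p}$ ($k{\left(R,p \right)} = \frac{R + p}{p - 4} = \frac{R + p}{-4 + p}$)
$q = - \frac{121}{307}$ ($q = \left(-121\right) \frac{1}{307} = - \frac{121}{307} \approx -0.39414$)
$o{\left(S,b \right)} = - \frac{1}{2} - \frac{3 S}{2}$ ($o{\left(S,b \right)} = \frac{5}{2} - \frac{3 \left(S - -2\right)}{2} = \frac{5}{2} - \frac{3 \left(S + 2\right)}{2} = \frac{5}{2} - \frac{3 \left(2 + S\right)}{2} = \frac{5}{2} - \frac{6 + 3 S}{2} = \frac{5}{2} - \left(3 + \frac{3 S}{2}\right) = - \frac{1}{2} - \frac{3 S}{2}$)
$q - o{\left(-1,-4 \right)} = - \frac{121}{307} - \left(- \frac{1}{2} - - \frac{3}{2}\right) = - \frac{121}{307} - \left(- \frac{1}{2} + \frac{3}{2}\right) = - \frac{121}{307} - 1 = - \frac{428}{307}$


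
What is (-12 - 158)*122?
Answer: -20740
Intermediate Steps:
(-12 - 158)*122 = -170*122 = -20740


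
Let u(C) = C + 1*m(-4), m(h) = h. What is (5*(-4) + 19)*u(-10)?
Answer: 14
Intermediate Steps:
u(C) = -4 + C (u(C) = C + 1*(-4) = C - 4 = -4 + C)
(5*(-4) + 19)*u(-10) = (5*(-4) + 19)*(-4 - 10) = (-20 + 19)*(-14) = -1*(-14) = 14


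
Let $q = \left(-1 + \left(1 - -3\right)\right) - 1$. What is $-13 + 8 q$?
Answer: $3$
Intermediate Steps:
$q = 2$ ($q = \left(-1 + \left(1 + 3\right)\right) - 1 = \left(-1 + 4\right) - 1 = 3 - 1 = 2$)
$-13 + 8 q = -13 + 8 \cdot 2 = -13 + 16 = 3$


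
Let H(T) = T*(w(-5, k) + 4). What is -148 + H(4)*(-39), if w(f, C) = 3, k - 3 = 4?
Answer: -1240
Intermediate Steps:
k = 7 (k = 3 + 4 = 7)
H(T) = 7*T (H(T) = T*(3 + 4) = T*7 = 7*T)
-148 + H(4)*(-39) = -148 + (7*4)*(-39) = -148 + 28*(-39) = -148 - 1092 = -1240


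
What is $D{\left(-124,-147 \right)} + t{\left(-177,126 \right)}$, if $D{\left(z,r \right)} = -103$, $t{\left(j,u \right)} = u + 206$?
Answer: $229$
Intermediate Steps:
$t{\left(j,u \right)} = 206 + u$
$D{\left(-124,-147 \right)} + t{\left(-177,126 \right)} = -103 + \left(206 + 126\right) = -103 + 332 = 229$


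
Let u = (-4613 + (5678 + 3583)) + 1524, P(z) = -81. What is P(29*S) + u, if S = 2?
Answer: 6091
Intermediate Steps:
u = 6172 (u = (-4613 + 9261) + 1524 = 4648 + 1524 = 6172)
P(29*S) + u = -81 + 6172 = 6091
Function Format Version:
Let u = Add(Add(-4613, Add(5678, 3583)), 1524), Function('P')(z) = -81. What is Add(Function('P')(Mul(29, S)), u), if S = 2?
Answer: 6091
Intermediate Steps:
u = 6172 (u = Add(Add(-4613, 9261), 1524) = Add(4648, 1524) = 6172)
Add(Function('P')(Mul(29, S)), u) = Add(-81, 6172) = 6091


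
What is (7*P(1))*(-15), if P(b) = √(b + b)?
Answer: -105*√2 ≈ -148.49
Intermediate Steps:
P(b) = √2*√b (P(b) = √(2*b) = √2*√b)
(7*P(1))*(-15) = (7*(√2*√1))*(-15) = (7*(√2*1))*(-15) = (7*√2)*(-15) = -105*√2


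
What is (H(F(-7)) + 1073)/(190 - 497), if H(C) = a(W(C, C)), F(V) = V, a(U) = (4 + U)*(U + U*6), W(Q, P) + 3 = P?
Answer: -1493/307 ≈ -4.8632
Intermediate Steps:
W(Q, P) = -3 + P
a(U) = 7*U*(4 + U) (a(U) = (4 + U)*(U + 6*U) = (4 + U)*(7*U) = 7*U*(4 + U))
H(C) = 7*(1 + C)*(-3 + C) (H(C) = 7*(-3 + C)*(4 + (-3 + C)) = 7*(-3 + C)*(1 + C) = 7*(1 + C)*(-3 + C))
(H(F(-7)) + 1073)/(190 - 497) = (7*(1 - 7)*(-3 - 7) + 1073)/(190 - 497) = (7*(-6)*(-10) + 1073)/(-307) = (420 + 1073)*(-1/307) = 1493*(-1/307) = -1493/307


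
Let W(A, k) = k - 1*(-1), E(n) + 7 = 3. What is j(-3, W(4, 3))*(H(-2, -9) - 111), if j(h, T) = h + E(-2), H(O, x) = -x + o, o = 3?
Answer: 693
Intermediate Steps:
E(n) = -4 (E(n) = -7 + 3 = -4)
H(O, x) = 3 - x (H(O, x) = -x + 3 = 3 - x)
W(A, k) = 1 + k (W(A, k) = k + 1 = 1 + k)
j(h, T) = -4 + h (j(h, T) = h - 4 = -4 + h)
j(-3, W(4, 3))*(H(-2, -9) - 111) = (-4 - 3)*((3 - 1*(-9)) - 111) = -7*((3 + 9) - 111) = -7*(12 - 111) = -7*(-99) = 693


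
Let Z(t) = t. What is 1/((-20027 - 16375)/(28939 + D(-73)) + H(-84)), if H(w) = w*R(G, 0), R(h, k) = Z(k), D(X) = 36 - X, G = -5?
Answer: -14524/18201 ≈ -0.79798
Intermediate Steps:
R(h, k) = k
H(w) = 0 (H(w) = w*0 = 0)
1/((-20027 - 16375)/(28939 + D(-73)) + H(-84)) = 1/((-20027 - 16375)/(28939 + (36 - 1*(-73))) + 0) = 1/(-36402/(28939 + (36 + 73)) + 0) = 1/(-36402/(28939 + 109) + 0) = 1/(-36402/29048 + 0) = 1/(-36402*1/29048 + 0) = 1/(-18201/14524 + 0) = 1/(-18201/14524) = -14524/18201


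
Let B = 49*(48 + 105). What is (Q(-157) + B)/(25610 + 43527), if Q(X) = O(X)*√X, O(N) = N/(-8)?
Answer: 7497/69137 + 157*I*√157/553096 ≈ 0.10844 + 0.0035567*I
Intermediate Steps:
B = 7497 (B = 49*153 = 7497)
O(N) = -N/8 (O(N) = N*(-⅛) = -N/8)
Q(X) = -X^(3/2)/8 (Q(X) = (-X/8)*√X = -X^(3/2)/8)
(Q(-157) + B)/(25610 + 43527) = (-(-157)*I*√157/8 + 7497)/(25610 + 43527) = (-(-157)*I*√157/8 + 7497)/69137 = (157*I*√157/8 + 7497)*(1/69137) = (7497 + 157*I*√157/8)*(1/69137) = 7497/69137 + 157*I*√157/553096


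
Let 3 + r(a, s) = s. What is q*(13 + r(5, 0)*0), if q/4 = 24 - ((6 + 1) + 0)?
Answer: 884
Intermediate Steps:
q = 68 (q = 4*(24 - ((6 + 1) + 0)) = 4*(24 - (7 + 0)) = 4*(24 - 1*7) = 4*(24 - 7) = 4*17 = 68)
r(a, s) = -3 + s
q*(13 + r(5, 0)*0) = 68*(13 + (-3 + 0)*0) = 68*(13 - 3*0) = 68*(13 + 0) = 68*13 = 884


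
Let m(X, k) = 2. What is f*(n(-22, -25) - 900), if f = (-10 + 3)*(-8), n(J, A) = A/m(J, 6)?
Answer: -51100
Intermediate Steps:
n(J, A) = A/2
f = 56 (f = -7*(-8) = 56)
f*(n(-22, -25) - 900) = 56*((½)*(-25) - 900) = 56*(-25/2 - 900) = 56*(-1825/2) = -51100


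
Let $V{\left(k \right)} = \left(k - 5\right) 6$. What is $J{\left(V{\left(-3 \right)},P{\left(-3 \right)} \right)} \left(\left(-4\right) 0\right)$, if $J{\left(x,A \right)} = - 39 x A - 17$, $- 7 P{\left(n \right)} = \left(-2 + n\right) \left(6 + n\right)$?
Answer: $0$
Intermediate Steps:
$P{\left(n \right)} = - \frac{\left(-2 + n\right) \left(6 + n\right)}{7}$
$V{\left(k \right)} = -30 + 6 k$ ($V{\left(k \right)} = \left(-5 + k\right) 6 = -30 + 6 k$)
$J{\left(x,A \right)} = -17 - 39 A x$ ($J{\left(x,A \right)} = - 39 A x - 17 = -17 - 39 A x$)
$J{\left(V{\left(-3 \right)},P{\left(-3 \right)} \right)} \left(\left(-4\right) 0\right) = \left(-17 - 39 \left(\frac{12}{7} - - \frac{12}{7} - \frac{\left(-3\right)^{2}}{7}\right) \left(-30 + 6 \left(-3\right)\right)\right) \left(\left(-4\right) 0\right) = \left(-17 - 39 \left(\frac{12}{7} + \frac{12}{7} - \frac{9}{7}\right) \left(-30 - 18\right)\right) 0 = \left(-17 - 39 \left(\frac{12}{7} + \frac{12}{7} - \frac{9}{7}\right) \left(-48\right)\right) 0 = \left(-17 - \frac{585}{7} \left(-48\right)\right) 0 = \left(-17 + \frac{28080}{7}\right) 0 = \frac{27961}{7} \cdot 0 = 0$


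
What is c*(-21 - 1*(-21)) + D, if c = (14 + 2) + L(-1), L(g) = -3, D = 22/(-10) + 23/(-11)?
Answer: -236/55 ≈ -4.2909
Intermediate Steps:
D = -236/55 (D = 22*(-⅒) + 23*(-1/11) = -11/5 - 23/11 = -236/55 ≈ -4.2909)
c = 13 (c = (14 + 2) - 3 = 16 - 3 = 13)
c*(-21 - 1*(-21)) + D = 13*(-21 - 1*(-21)) - 236/55 = 13*(-21 + 21) - 236/55 = 13*0 - 236/55 = 0 - 236/55 = -236/55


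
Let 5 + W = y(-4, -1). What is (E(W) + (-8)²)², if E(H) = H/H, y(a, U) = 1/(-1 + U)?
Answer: 4225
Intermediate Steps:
W = -11/2 (W = -5 + 1/(-1 - 1) = -5 + 1/(-2) = -5 - ½ = -11/2 ≈ -5.5000)
E(H) = 1
(E(W) + (-8)²)² = (1 + (-8)²)² = (1 + 64)² = 65² = 4225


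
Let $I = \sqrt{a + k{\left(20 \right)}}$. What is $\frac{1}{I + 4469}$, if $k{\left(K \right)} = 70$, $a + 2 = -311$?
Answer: $\frac{4469}{19972204} - \frac{9 i \sqrt{3}}{19972204} \approx 0.00022376 - 7.8051 \cdot 10^{-7} i$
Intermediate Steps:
$a = -313$ ($a = -2 - 311 = -313$)
$I = 9 i \sqrt{3}$ ($I = \sqrt{-313 + 70} = \sqrt{-243} = 9 i \sqrt{3} \approx 15.588 i$)
$\frac{1}{I + 4469} = \frac{1}{9 i \sqrt{3} + 4469} = \frac{1}{4469 + 9 i \sqrt{3}}$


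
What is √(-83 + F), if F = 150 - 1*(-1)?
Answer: 2*√17 ≈ 8.2462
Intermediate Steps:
F = 151 (F = 150 + 1 = 151)
√(-83 + F) = √(-83 + 151) = √68 = 2*√17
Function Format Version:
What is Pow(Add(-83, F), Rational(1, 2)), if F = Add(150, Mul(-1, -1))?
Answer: Mul(2, Pow(17, Rational(1, 2))) ≈ 8.2462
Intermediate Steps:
F = 151 (F = Add(150, 1) = 151)
Pow(Add(-83, F), Rational(1, 2)) = Pow(Add(-83, 151), Rational(1, 2)) = Pow(68, Rational(1, 2)) = Mul(2, Pow(17, Rational(1, 2)))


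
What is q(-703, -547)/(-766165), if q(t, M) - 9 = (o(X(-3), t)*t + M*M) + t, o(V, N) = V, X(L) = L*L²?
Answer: -317496/766165 ≈ -0.41440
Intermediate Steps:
X(L) = L³
q(t, M) = 9 + M² - 26*t (q(t, M) = 9 + (((-3)³*t + M*M) + t) = 9 + ((-27*t + M²) + t) = 9 + ((M² - 27*t) + t) = 9 + (M² - 26*t) = 9 + M² - 26*t)
q(-703, -547)/(-766165) = (9 + (-547)² - 26*(-703))/(-766165) = (9 + 299209 + 18278)*(-1/766165) = 317496*(-1/766165) = -317496/766165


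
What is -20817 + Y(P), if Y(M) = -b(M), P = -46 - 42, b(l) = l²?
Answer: -28561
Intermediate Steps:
P = -88
Y(M) = -M²
-20817 + Y(P) = -20817 - 1*(-88)² = -20817 - 1*7744 = -20817 - 7744 = -28561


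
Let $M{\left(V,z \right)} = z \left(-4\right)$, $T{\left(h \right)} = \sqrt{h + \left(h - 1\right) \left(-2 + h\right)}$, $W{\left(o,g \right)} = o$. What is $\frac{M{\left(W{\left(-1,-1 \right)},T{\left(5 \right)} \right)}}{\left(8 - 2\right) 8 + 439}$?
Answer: $- \frac{4 \sqrt{17}}{487} \approx -0.033865$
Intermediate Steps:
$T{\left(h \right)} = \sqrt{h + \left(-1 + h\right) \left(-2 + h\right)}$
$M{\left(V,z \right)} = - 4 z$
$\frac{M{\left(W{\left(-1,-1 \right)},T{\left(5 \right)} \right)}}{\left(8 - 2\right) 8 + 439} = \frac{\left(-4\right) \sqrt{2 + 5^{2} - 10}}{\left(8 - 2\right) 8 + 439} = \frac{\left(-4\right) \sqrt{2 + 25 - 10}}{6 \cdot 8 + 439} = \frac{\left(-4\right) \sqrt{17}}{48 + 439} = \frac{\left(-4\right) \sqrt{17}}{487} = - 4 \sqrt{17} \cdot \frac{1}{487} = - \frac{4 \sqrt{17}}{487}$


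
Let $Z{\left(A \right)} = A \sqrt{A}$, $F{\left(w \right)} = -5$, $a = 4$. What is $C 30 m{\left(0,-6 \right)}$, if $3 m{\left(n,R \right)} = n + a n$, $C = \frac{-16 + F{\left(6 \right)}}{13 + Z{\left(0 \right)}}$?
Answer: $0$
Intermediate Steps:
$Z{\left(A \right)} = A^{\frac{3}{2}}$
$C = - \frac{21}{13}$ ($C = \frac{-16 - 5}{13 + 0^{\frac{3}{2}}} = - \frac{21}{13 + 0} = - \frac{21}{13} \approx -1.6154$)
$m{\left(n,R \right)} = \frac{5 n}{3}$ ($m{\left(n,R \right)} = \frac{n + 4 n}{3} = \frac{5 n}{3}$)
$C 30 m{\left(0,-6 \right)} = \left(- \frac{21}{13}\right) 30 \cdot \frac{5}{3} \cdot 0 = \left(- \frac{630}{13}\right) 0 = 0$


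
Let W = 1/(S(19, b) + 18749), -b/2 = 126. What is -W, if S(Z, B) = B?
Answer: -1/18497 ≈ -5.4063e-5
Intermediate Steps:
b = -252 (b = -2*126 = -252)
W = 1/18497 (W = 1/(-252 + 18749) = 1/18497 ≈ 5.4063e-5)
-W = -1*1/18497 = -1/18497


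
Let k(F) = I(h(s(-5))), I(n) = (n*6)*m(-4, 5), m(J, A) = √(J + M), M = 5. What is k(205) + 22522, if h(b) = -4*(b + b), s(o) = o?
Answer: 22762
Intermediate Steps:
m(J, A) = √(5 + J) (m(J, A) = √(J + 5) = √(5 + J))
h(b) = -8*b
I(n) = 6*n (I(n) = (n*6)*√(5 - 4) = (6*n)*√1 = (6*n)*1 = 6*n)
k(F) = 240 (k(F) = 6*(-8*(-5)) = 6*40 = 240)
k(205) + 22522 = 240 + 22522 = 22762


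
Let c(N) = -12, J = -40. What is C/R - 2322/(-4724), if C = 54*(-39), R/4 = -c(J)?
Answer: -409887/9448 ≈ -43.383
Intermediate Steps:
R = 48 (R = 4*(-1*(-12)) = 4*12 = 48)
C = -2106
C/R - 2322/(-4724) = -2106/48 - 2322/(-4724) = -2106*1/48 - 2322*(-1/4724) = -351/8 + 1161/2362 = -409887/9448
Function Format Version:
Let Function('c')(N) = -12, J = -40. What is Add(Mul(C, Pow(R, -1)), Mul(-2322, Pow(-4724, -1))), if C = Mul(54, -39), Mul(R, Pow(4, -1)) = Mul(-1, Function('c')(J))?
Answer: Rational(-409887, 9448) ≈ -43.383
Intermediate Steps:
R = 48 (R = Mul(4, Mul(-1, -12)) = Mul(4, 12) = 48)
C = -2106
Add(Mul(C, Pow(R, -1)), Mul(-2322, Pow(-4724, -1))) = Add(Mul(-2106, Pow(48, -1)), Mul(-2322, Pow(-4724, -1))) = Add(Mul(-2106, Rational(1, 48)), Mul(-2322, Rational(-1, 4724))) = Add(Rational(-351, 8), Rational(1161, 2362)) = Rational(-409887, 9448)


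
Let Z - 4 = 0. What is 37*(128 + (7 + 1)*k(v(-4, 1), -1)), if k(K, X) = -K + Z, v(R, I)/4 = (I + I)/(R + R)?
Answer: 6216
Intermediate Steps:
Z = 4 (Z = 4 + 0 = 4)
v(R, I) = 4*I/R (v(R, I) = 4*((I + I)/(R + R)) = 4*((2*I)/((2*R))) = 4*((2*I)*(1/(2*R))) = 4*(I/R) = 4*I/R)
k(K, X) = 4 - K (k(K, X) = -K + 4 = 4 - K)
37*(128 + (7 + 1)*k(v(-4, 1), -1)) = 37*(128 + (7 + 1)*(4 - 4/(-4))) = 37*(128 + 8*(4 - 4*(-1)/4)) = 37*(128 + 8*(4 - 1*(-1))) = 37*(128 + 8*(4 + 1)) = 37*(128 + 8*5) = 37*(128 + 40) = 37*168 = 6216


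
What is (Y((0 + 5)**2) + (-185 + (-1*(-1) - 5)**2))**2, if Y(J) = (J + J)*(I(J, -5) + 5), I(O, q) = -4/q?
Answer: 14641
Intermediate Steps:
Y(J) = 58*J/5 (Y(J) = (J + J)*(-4/(-5) + 5) = (2*J)*(-4*(-1/5) + 5) = (2*J)*(4/5 + 5) = (2*J)*(29/5) = 58*J/5)
(Y((0 + 5)**2) + (-185 + (-1*(-1) - 5)**2))**2 = (58*(0 + 5)**2/5 + (-185 + (-1*(-1) - 5)**2))**2 = ((58/5)*5**2 + (-185 + (1 - 5)**2))**2 = ((58/5)*25 + (-185 + (-4)**2))**2 = (290 + (-185 + 16))**2 = (290 - 169)**2 = 121**2 = 14641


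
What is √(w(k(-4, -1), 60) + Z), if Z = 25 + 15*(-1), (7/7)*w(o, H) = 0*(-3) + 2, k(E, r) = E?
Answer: 2*√3 ≈ 3.4641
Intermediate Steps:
w(o, H) = 2 (w(o, H) = 0*(-3) + 2 = 0 + 2 = 2)
Z = 10 (Z = 25 - 15 = 10)
√(w(k(-4, -1), 60) + Z) = √(2 + 10) = √12 = 2*√3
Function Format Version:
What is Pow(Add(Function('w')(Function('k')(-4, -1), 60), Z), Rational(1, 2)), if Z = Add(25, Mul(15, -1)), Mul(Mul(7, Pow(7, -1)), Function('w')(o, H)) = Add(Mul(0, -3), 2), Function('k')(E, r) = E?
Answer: Mul(2, Pow(3, Rational(1, 2))) ≈ 3.4641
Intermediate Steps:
Function('w')(o, H) = 2 (Function('w')(o, H) = Add(Mul(0, -3), 2) = Add(0, 2) = 2)
Z = 10 (Z = Add(25, -15) = 10)
Pow(Add(Function('w')(Function('k')(-4, -1), 60), Z), Rational(1, 2)) = Pow(Add(2, 10), Rational(1, 2)) = Pow(12, Rational(1, 2)) = Mul(2, Pow(3, Rational(1, 2)))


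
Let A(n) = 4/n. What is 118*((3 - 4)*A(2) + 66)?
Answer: 7552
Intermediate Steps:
118*((3 - 4)*A(2) + 66) = 118*((3 - 4)*(4/2) + 66) = 118*(-4/2 + 66) = 118*(-1*2 + 66) = 118*(-2 + 66) = 118*64 = 7552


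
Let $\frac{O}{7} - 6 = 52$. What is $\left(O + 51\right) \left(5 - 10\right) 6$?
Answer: $-13710$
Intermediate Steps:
$O = 406$ ($O = 42 + 7 \cdot 52 = 42 + 364 = 406$)
$\left(O + 51\right) \left(5 - 10\right) 6 = \left(406 + 51\right) \left(5 - 10\right) 6 = 457 \left(\left(-5\right) 6\right) = 457 \left(-30\right) = -13710$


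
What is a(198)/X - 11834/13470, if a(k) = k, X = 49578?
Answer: -48669916/55651305 ≈ -0.87455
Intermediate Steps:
a(198)/X - 11834/13470 = 198/49578 - 11834/13470 = 198*(1/49578) - 11834*1/13470 = 33/8263 - 5917/6735 = -48669916/55651305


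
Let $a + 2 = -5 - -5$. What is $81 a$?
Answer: $-162$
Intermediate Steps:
$a = -2$ ($a = -2 - 0 = -2 + \left(-5 + 5\right) = -2 + 0 = -2$)
$81 a = 81 \left(-2\right) = -162$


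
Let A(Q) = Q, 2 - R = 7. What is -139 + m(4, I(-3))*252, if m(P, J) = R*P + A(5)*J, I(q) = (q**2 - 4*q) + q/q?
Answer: 22541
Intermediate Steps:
R = -5 (R = 2 - 1*7 = 2 - 7 = -5)
I(q) = 1 + q**2 - 4*q (I(q) = (q**2 - 4*q) + 1 = 1 + q**2 - 4*q)
m(P, J) = -5*P + 5*J
-139 + m(4, I(-3))*252 = -139 + (-5*4 + 5*(1 + (-3)**2 - 4*(-3)))*252 = -139 + (-20 + 5*(1 + 9 + 12))*252 = -139 + (-20 + 5*22)*252 = -139 + (-20 + 110)*252 = -139 + 90*252 = -139 + 22680 = 22541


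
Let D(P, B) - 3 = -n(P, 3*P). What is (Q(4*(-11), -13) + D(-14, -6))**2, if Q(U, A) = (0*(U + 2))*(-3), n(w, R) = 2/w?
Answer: 484/49 ≈ 9.8775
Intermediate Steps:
D(P, B) = 3 - 2/P
Q(U, A) = 0 (Q(U, A) = (0*(2 + U))*(-3) = 0*(-3) = 0)
(Q(4*(-11), -13) + D(-14, -6))**2 = (0 + (3 - 2/(-14)))**2 = (0 + (3 - 2*(-1/14)))**2 = (0 + (3 + 1/7))**2 = (0 + 22/7)**2 = (22/7)**2 = 484/49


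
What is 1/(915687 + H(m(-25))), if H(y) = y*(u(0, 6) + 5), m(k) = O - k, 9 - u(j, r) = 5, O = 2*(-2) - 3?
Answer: 1/915849 ≈ 1.0919e-6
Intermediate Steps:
O = -7 (O = -4 - 3 = -7)
u(j, r) = 4 (u(j, r) = 9 - 1*5 = 9 - 5 = 4)
m(k) = -7 - k
H(y) = 9*y (H(y) = y*(4 + 5) = y*9 = 9*y)
1/(915687 + H(m(-25))) = 1/(915687 + 9*(-7 - 1*(-25))) = 1/(915687 + 9*(-7 + 25)) = 1/(915687 + 9*18) = 1/(915687 + 162) = 1/915849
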